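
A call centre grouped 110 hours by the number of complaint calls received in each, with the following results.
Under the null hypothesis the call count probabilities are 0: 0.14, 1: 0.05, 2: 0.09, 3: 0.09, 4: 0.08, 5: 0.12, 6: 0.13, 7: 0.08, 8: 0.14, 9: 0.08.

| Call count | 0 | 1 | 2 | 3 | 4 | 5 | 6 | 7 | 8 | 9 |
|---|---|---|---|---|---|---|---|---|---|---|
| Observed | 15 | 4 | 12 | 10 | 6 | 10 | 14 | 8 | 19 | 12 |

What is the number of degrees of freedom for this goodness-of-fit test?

9

There are k = 10 categories and no parameters were estimated from the data, so df = 10 − 1 = 9.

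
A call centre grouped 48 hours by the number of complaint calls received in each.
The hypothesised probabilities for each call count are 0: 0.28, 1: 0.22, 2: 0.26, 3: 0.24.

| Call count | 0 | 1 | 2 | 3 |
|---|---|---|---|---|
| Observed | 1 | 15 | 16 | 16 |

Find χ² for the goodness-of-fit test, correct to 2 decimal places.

16.12

Expected counts E_i = n·p_i: 48×0.28 = 13.44, 48×0.22 = 10.56, 48×0.26 = 12.48, 48×0.24 = 11.52.
χ² = (1−13.44)²/13.44 + (15−10.56)²/10.56 + (16−12.48)²/12.48 + (16−11.52)²/11.52
   = 11.514 + 1.867 + 0.993 + 1.742
Sum = 16.12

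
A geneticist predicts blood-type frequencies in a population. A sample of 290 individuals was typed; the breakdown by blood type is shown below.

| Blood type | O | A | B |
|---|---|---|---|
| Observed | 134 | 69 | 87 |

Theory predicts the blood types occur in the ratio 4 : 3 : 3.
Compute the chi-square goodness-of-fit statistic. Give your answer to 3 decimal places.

Ratio total = 10. Expected counts: 290×4/10 = 116, 290×3/10 = 87, 290×3/10 = 87.
χ² = (134−116)²/116 + (69−87)²/87 + (87−87)²/87
   = 2.7931 + 3.7241 + 0.0000
Sum = 6.517

6.517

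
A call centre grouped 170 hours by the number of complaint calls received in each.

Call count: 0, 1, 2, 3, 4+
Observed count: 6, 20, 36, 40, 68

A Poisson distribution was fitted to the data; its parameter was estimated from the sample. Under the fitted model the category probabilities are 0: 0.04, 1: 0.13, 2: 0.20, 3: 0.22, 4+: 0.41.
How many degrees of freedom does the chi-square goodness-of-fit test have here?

3

There are k = 5 categories and 1 parameter estimated from the data, so df = 5 − 1 − 1 = 3.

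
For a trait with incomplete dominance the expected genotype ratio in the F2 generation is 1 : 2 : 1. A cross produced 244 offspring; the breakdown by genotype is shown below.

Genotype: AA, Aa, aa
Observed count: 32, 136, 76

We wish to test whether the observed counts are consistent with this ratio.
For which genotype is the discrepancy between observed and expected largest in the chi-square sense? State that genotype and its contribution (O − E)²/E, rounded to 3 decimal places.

AA, 13.787

Ratio total = 4. Expected counts: 244×1/4 = 61, 244×2/4 = 122, 244×1/4 = 61.
χ² = (32−61)²/61 + (136−122)²/122 + (76−61)²/61
   = 13.7869 + 1.6066 + 3.6885
The largest term is for AA: 13.787.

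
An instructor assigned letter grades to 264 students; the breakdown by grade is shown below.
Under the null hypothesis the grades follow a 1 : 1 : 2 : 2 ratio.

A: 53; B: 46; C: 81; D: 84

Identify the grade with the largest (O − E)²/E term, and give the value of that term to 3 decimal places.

Ratio total = 6. Expected counts: 264×1/6 = 44, 264×1/6 = 44, 264×2/6 = 88, 264×2/6 = 88.
χ² = (53−44)²/44 + (46−44)²/44 + (81−88)²/88 + (84−88)²/88
   = 1.8409 + 0.0909 + 0.5568 + 0.1818
The largest term is for A: 1.841.

A, 1.841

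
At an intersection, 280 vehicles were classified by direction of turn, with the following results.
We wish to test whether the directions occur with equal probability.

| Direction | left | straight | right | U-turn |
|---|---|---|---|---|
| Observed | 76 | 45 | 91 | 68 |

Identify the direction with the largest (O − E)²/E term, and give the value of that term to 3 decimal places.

straight, 8.929

Under H₀ each category has probability 1/4, so each expected count is 280/4 = 70.
χ² = (76−70)²/70 + (45−70)²/70 + (91−70)²/70 + (68−70)²/70
   = 0.5143 + 8.9286 + 6.3000 + 0.0571
The largest term is for straight: 8.929.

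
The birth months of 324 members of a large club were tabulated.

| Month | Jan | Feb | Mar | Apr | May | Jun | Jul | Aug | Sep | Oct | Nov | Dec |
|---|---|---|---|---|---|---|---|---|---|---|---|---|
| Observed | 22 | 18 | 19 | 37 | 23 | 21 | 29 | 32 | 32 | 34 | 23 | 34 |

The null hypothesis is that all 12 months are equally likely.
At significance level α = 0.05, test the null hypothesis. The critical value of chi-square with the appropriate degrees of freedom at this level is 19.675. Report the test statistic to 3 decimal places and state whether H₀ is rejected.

Expected count for each of the 12 categories: 324/12 = 27.
cat         O        E   (O−E)²/E
Jan        22       27     0.9259
Feb        18       27     3.0000
Mar        19       27     2.3704
Apr        37       27     3.7037
May        23       27     0.5926
Jun        21       27     1.3333
Jul        29       27     0.1481
Aug        32       27     0.9259
Sep        32       27     0.9259
Oct        34       27     1.8148
Nov        23       27     0.5926
Dec        34       27     1.8148
Sum = 18.148
df = 11. Since 18.148 < 19.675, we do not reject H₀.

18.148; do not reject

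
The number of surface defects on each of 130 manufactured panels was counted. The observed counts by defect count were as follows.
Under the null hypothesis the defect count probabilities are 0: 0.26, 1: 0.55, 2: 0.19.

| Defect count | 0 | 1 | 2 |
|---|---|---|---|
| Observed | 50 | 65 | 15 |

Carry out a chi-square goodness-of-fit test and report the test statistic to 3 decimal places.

Expected counts E_i = n·p_i: 130×0.26 = 33.8, 130×0.55 = 71.5, 130×0.19 = 24.7.
χ² = (50−33.8)²/33.8 + (65−71.5)²/71.5 + (15−24.7)²/24.7
   = 7.7645 + 0.5909 + 3.8093
Sum = 12.165

12.165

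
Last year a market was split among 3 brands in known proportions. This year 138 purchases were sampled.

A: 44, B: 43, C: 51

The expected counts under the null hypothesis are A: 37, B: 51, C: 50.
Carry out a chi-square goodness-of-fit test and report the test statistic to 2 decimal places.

2.60

χ² = (44−37)²/37 + (43−51)²/51 + (51−50)²/50
   = 1.324 + 1.255 + 0.020
Sum = 2.60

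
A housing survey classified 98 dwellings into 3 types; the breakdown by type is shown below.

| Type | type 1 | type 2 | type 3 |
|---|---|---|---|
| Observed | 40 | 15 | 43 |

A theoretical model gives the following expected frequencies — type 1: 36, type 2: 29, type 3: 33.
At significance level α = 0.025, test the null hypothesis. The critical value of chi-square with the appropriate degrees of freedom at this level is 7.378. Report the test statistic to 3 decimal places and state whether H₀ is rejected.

χ² = (40−36)²/36 + (15−29)²/29 + (43−33)²/33
   = 0.4444 + 6.7586 + 3.0303
Sum = 10.233
df = 2. Since 10.233 > 7.378, we reject H₀.

10.233; reject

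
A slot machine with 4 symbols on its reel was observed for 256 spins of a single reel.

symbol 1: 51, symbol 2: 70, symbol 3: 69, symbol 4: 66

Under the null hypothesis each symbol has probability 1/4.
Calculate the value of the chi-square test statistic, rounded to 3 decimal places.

Under H₀ each category has probability 1/4, so each expected count is 256/4 = 64.
χ² = (51−64)²/64 + (70−64)²/64 + (69−64)²/64 + (66−64)²/64
   = 2.6406 + 0.5625 + 0.3906 + 0.0625
Sum = 3.656

3.656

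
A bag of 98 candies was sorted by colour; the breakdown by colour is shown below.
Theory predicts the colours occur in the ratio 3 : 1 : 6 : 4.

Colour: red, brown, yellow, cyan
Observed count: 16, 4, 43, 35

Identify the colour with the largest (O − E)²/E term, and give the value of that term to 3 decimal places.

cyan, 1.750

Ratio total = 14. Expected counts: 98×3/14 = 21, 98×1/14 = 7, 98×6/14 = 42, 98×4/14 = 28.
χ² = (16−21)²/21 + (4−7)²/7 + (43−42)²/42 + (35−28)²/28
   = 1.1905 + 1.2857 + 0.0238 + 1.7500
The largest term is for cyan: 1.750.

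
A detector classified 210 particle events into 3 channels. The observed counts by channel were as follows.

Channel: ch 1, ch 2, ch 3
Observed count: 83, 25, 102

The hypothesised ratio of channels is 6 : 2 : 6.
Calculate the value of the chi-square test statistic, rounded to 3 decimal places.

2.978

Ratio total = 14. Expected counts: 210×6/14 = 90, 210×2/14 = 30, 210×6/14 = 90.
cat         O        E   (O−E)²/E
ch 1       83       90     0.5444
ch 2       25       30     0.8333
ch 3      102       90     1.6000
Sum = 2.978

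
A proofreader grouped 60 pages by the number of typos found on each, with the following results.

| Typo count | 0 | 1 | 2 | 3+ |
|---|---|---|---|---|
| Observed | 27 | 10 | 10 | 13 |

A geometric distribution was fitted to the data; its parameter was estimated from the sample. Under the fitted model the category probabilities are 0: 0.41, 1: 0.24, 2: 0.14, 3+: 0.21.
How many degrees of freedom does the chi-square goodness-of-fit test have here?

2

There are k = 4 categories and 1 parameter estimated from the data, so df = 4 − 1 − 1 = 2.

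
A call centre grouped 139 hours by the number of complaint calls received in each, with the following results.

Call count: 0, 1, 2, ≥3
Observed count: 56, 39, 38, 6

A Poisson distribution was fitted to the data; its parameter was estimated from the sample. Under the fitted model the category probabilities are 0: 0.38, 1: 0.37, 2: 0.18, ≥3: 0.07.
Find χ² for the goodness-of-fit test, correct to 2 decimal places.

Expected counts E_i = n·p_i: 139×0.38 = 52.82, 139×0.37 = 51.43, 139×0.18 = 25.02, 139×0.07 = 9.73.
cat         O        E   (O−E)²/E
0          56    52.82      0.191
1          39    51.43      3.004
2          38    25.02      6.734
≥3          6     9.73      1.430
Sum = 11.36

11.36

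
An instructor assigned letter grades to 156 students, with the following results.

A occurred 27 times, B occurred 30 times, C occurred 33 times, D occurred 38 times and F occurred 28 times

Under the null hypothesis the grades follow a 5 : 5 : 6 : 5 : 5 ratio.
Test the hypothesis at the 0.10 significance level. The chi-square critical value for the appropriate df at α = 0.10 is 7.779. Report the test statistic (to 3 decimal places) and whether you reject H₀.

2.817; do not reject

Ratio total = 26. Expected counts: 156×5/26 = 30, 156×5/26 = 30, 156×6/26 = 36, 156×5/26 = 30, 156×5/26 = 30.
A: (27 − 30)²/30 = 9/30 = 0.3000
B: (30 − 30)²/30 = 0/30 = 0.0000
C: (33 − 36)²/36 = 9/36 = 0.2500
D: (38 − 30)²/30 = 64/30 = 2.1333
F: (28 − 30)²/30 = 4/30 = 0.1333
Sum = 2.817
df = 4. Since 2.817 < 7.779, we do not reject H₀.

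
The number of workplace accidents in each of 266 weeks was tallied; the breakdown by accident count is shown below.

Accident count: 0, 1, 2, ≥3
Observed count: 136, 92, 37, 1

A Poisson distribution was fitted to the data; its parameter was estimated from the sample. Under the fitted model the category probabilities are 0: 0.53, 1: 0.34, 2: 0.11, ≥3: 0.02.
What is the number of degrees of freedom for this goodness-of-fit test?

2

There are k = 4 categories and 1 parameter estimated from the data, so df = 4 − 1 − 1 = 2.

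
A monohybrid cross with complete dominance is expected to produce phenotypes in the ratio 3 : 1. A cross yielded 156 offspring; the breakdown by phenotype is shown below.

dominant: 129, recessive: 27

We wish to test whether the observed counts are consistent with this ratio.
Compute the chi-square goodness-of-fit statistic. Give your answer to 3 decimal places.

Ratio total = 4. Expected counts: 156×3/4 = 117, 156×1/4 = 39.
dominant: (129 − 117)²/117 = 144/117 = 1.2308
recessive: (27 − 39)²/39 = 144/39 = 3.6923
Sum = 4.923

4.923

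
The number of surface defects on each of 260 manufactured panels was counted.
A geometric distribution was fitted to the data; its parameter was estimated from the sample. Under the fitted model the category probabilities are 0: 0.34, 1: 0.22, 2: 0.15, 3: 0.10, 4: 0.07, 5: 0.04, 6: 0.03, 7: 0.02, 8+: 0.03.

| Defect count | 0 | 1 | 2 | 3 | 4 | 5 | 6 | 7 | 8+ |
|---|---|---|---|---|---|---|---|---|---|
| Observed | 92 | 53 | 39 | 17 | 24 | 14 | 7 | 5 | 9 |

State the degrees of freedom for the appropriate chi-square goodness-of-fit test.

7

There are k = 9 categories and 1 parameter estimated from the data, so df = 9 − 1 − 1 = 7.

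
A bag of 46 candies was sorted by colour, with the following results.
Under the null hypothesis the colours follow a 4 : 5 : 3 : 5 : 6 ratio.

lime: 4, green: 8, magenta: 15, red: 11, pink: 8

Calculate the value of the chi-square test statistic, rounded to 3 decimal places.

Ratio total = 23. Expected counts: 46×4/23 = 8, 46×5/23 = 10, 46×3/23 = 6, 46×5/23 = 10, 46×6/23 = 12.
lime: (4 − 8)²/8 = 16/8 = 2.0000
green: (8 − 10)²/10 = 4/10 = 0.4000
magenta: (15 − 6)²/6 = 81/6 = 13.5000
red: (11 − 10)²/10 = 1/10 = 0.1000
pink: (8 − 12)²/12 = 16/12 = 1.3333
Sum = 17.333

17.333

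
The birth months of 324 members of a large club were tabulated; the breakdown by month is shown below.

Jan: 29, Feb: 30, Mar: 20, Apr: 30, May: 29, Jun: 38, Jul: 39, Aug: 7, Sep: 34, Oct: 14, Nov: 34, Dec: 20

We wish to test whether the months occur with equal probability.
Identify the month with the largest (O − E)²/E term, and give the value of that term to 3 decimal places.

Aug, 14.815

Expected count for each of the 12 categories: 324/12 = 27.
cat         O        E   (O−E)²/E
Jan        29       27     0.1481
Feb        30       27     0.3333
Mar        20       27     1.8148
Apr        30       27     0.3333
May        29       27     0.1481
Jun        38       27     4.4815
Jul        39       27     5.3333
Aug         7       27    14.8148
Sep        34       27     1.8148
Oct        14       27     6.2593
Nov        34       27     1.8148
Dec        20       27     1.8148
The largest term is for Aug: 14.815.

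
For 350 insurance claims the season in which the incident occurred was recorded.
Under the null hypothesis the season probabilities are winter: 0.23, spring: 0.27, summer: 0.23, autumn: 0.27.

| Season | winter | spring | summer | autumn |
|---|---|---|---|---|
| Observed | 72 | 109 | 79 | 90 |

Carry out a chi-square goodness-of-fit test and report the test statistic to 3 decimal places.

Expected counts E_i = n·p_i: 350×0.23 = 80.5, 350×0.27 = 94.5, 350×0.23 = 80.5, 350×0.27 = 94.5.
winter: (72 − 80.5)²/80.5 = 72.25/80.5 = 0.8975
spring: (109 − 94.5)²/94.5 = 210.25/94.5 = 2.2249
summer: (79 − 80.5)²/80.5 = 2.25/80.5 = 0.0280
autumn: (90 − 94.5)²/94.5 = 20.25/94.5 = 0.2143
Sum = 3.365

3.365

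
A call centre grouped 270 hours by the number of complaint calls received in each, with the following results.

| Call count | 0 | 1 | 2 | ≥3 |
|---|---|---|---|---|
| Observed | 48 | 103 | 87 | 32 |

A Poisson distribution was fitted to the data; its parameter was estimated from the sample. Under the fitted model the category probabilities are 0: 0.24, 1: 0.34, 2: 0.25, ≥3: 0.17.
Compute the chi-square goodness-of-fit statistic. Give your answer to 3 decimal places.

Expected counts E_i = n·p_i: 270×0.24 = 64.8, 270×0.34 = 91.8, 270×0.25 = 67.5, 270×0.17 = 45.9.
0: (48 − 64.8)²/64.8 = 282.24/64.8 = 4.3556
1: (103 − 91.8)²/91.8 = 125.44/91.8 = 1.3664
2: (87 − 67.5)²/67.5 = 380.25/67.5 = 5.6333
≥3: (32 − 45.9)²/45.9 = 193.21/45.9 = 4.2094
Sum = 15.565

15.565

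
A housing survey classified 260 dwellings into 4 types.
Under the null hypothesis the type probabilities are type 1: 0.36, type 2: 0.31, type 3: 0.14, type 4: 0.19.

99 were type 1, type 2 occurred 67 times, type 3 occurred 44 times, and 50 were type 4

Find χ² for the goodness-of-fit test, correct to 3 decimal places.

4.200

Expected counts E_i = n·p_i: 260×0.36 = 93.6, 260×0.31 = 80.6, 260×0.14 = 36.4, 260×0.19 = 49.4.
type 1: (99 − 93.6)²/93.6 = 29.16/93.6 = 0.3115
type 2: (67 − 80.6)²/80.6 = 184.96/80.6 = 2.2948
type 3: (44 − 36.4)²/36.4 = 57.76/36.4 = 1.5868
type 4: (50 − 49.4)²/49.4 = 0.36/49.4 = 0.0073
Sum = 4.200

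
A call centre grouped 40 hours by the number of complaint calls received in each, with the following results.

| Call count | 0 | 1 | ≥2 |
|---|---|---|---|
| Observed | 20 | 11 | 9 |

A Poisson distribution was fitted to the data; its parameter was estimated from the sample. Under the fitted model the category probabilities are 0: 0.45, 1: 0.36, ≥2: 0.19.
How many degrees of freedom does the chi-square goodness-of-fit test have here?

There are k = 3 categories and 1 parameter estimated from the data, so df = 3 − 1 − 1 = 1.

1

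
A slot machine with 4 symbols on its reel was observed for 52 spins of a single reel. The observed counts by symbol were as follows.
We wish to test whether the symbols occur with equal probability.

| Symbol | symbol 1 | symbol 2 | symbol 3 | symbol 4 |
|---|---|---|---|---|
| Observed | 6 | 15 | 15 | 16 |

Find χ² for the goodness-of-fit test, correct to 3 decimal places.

5.077

Expected count for each of the 4 categories: 52/4 = 13.
χ² = (6−13)²/13 + (15−13)²/13 + (15−13)²/13 + (16−13)²/13
   = 3.7692 + 0.3077 + 0.3077 + 0.6923
Sum = 5.077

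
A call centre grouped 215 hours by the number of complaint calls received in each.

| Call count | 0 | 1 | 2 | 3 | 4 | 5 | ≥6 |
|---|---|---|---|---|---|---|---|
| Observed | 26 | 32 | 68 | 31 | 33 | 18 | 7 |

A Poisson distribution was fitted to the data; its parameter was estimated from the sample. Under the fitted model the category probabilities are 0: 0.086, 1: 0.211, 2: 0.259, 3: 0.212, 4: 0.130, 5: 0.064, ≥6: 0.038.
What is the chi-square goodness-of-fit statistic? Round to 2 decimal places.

Expected counts E_i = n·p_i: 215×0.086 = 18.49, 215×0.211 = 45.365, 215×0.259 = 55.685, 215×0.212 = 45.58, 215×0.130 = 27.95, 215×0.064 = 13.76, 215×0.038 = 8.17.
χ² = (26−18.49)²/18.49 + (32−45.365)²/45.365 + (68−55.685)²/55.685 + (31−45.58)²/45.58 + (33−27.95)²/27.95 + (18−13.76)²/13.76 + (7−8.17)²/8.17
   = 3.050 + 3.937 + 2.724 + 4.664 + 0.912 + 1.307 + 0.168
Sum = 16.76

16.76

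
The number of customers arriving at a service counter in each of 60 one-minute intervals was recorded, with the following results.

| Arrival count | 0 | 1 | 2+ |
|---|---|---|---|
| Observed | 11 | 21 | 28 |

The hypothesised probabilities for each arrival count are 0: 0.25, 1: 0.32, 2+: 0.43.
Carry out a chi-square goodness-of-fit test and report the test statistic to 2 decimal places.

1.42

Expected counts E_i = n·p_i: 60×0.25 = 15, 60×0.32 = 19.2, 60×0.43 = 25.8.
0: (11 − 15)²/15 = 16/15 = 1.067
1: (21 − 19.2)²/19.2 = 3.24/19.2 = 0.169
2+: (28 − 25.8)²/25.8 = 4.84/25.8 = 0.188
Sum = 1.42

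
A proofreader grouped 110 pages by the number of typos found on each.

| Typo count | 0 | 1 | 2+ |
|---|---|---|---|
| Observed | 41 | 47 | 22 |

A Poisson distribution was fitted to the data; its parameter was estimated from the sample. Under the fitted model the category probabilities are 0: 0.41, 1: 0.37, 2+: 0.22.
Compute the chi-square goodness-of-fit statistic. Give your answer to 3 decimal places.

1.548

Expected counts E_i = n·p_i: 110×0.41 = 45.1, 110×0.37 = 40.7, 110×0.22 = 24.2.
0: (41 − 45.1)²/45.1 = 16.81/45.1 = 0.3727
1: (47 − 40.7)²/40.7 = 39.69/40.7 = 0.9752
2+: (22 − 24.2)²/24.2 = 4.84/24.2 = 0.2000
Sum = 1.548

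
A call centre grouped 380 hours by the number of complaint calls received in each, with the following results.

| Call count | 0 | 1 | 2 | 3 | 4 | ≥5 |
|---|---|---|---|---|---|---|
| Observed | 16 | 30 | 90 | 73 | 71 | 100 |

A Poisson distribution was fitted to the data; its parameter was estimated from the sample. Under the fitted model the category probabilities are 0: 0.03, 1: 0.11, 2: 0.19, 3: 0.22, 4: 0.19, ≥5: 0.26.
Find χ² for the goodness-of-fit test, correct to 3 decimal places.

Expected counts E_i = n·p_i: 380×0.03 = 11.4, 380×0.11 = 41.8, 380×0.19 = 72.2, 380×0.22 = 83.6, 380×0.19 = 72.2, 380×0.26 = 98.8.
χ² = (16−11.4)²/11.4 + (30−41.8)²/41.8 + (90−72.2)²/72.2 + (73−83.6)²/83.6 + (71−72.2)²/72.2 + (100−98.8)²/98.8
   = 1.8561 + 3.3311 + 4.3884 + 1.3440 + 0.0199 + 0.0146
Sum = 10.954

10.954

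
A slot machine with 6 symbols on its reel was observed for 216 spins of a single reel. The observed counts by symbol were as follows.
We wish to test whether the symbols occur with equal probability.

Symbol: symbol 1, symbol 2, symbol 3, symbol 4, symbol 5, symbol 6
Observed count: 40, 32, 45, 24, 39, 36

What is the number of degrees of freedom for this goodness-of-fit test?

There are k = 6 categories and no parameters were estimated from the data, so df = 6 − 1 = 5.

5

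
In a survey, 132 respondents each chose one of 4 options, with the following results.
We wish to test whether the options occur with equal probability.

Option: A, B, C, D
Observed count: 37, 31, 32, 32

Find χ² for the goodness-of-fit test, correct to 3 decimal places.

0.667

Expected count for each of the 4 categories: 132/4 = 33.
A: (37 − 33)²/33 = 16/33 = 0.4848
B: (31 − 33)²/33 = 4/33 = 0.1212
C: (32 − 33)²/33 = 1/33 = 0.0303
D: (32 − 33)²/33 = 1/33 = 0.0303
Sum = 0.667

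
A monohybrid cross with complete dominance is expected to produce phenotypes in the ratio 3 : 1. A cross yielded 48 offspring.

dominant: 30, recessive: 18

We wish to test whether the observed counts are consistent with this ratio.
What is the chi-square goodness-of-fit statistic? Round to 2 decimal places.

4.00

Ratio total = 4. Expected counts: 48×3/4 = 36, 48×1/4 = 12.
cat            O        E   (O−E)²/E
dominant      30       36      1.000
recessive     18       12      3.000
Sum = 4.00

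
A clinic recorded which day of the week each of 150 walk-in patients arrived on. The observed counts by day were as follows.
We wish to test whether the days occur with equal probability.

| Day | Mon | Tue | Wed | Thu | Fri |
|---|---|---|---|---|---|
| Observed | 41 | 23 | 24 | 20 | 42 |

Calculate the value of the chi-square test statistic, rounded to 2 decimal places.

15.00

Expected count for each of the 5 categories: 150/5 = 30.
χ² = (41−30)²/30 + (23−30)²/30 + (24−30)²/30 + (20−30)²/30 + (42−30)²/30
   = 4.033 + 1.633 + 1.200 + 3.333 + 4.800
Sum = 15.00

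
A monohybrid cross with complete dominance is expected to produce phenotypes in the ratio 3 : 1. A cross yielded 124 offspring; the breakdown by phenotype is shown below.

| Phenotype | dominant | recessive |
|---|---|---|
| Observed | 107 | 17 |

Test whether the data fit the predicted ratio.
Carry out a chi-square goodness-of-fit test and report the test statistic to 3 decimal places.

Ratio total = 4. Expected counts: 124×3/4 = 93, 124×1/4 = 31.
dominant: (107 − 93)²/93 = 196/93 = 2.1075
recessive: (17 − 31)²/31 = 196/31 = 6.3226
Sum = 8.430

8.430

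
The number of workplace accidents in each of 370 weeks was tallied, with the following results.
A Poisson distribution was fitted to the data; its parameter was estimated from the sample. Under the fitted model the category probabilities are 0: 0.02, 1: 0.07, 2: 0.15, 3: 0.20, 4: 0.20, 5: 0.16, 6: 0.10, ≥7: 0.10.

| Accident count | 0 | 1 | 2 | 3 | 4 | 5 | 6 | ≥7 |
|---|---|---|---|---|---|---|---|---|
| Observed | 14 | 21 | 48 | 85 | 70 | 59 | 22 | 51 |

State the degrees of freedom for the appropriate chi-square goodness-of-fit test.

There are k = 8 categories and 1 parameter estimated from the data, so df = 8 − 1 − 1 = 6.

6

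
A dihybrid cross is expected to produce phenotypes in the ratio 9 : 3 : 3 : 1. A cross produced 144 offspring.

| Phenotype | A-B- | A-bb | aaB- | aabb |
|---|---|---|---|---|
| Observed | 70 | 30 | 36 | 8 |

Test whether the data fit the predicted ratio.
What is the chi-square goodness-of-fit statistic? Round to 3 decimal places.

4.938

Ratio total = 16. Expected counts: 144×9/16 = 81, 144×3/16 = 27, 144×3/16 = 27, 144×1/16 = 9.
A-B-: (70 − 81)²/81 = 121/81 = 1.4938
A-bb: (30 − 27)²/27 = 9/27 = 0.3333
aaB-: (36 − 27)²/27 = 81/27 = 3.0000
aabb: (8 − 9)²/9 = 1/9 = 0.1111
Sum = 4.938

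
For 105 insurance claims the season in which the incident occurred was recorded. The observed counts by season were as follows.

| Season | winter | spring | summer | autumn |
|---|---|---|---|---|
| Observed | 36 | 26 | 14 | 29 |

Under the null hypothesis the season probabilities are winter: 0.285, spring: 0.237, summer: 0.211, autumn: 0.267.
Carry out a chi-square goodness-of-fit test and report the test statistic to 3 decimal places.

Expected counts E_i = n·p_i: 105×0.285 = 29.925, 105×0.237 = 24.885, 105×0.211 = 22.155, 105×0.267 = 28.035.
winter: (36 − 29.925)²/29.925 = 36.905625/29.925 = 1.2333
spring: (26 − 24.885)²/24.885 = 1.243225/24.885 = 0.0500
summer: (14 − 22.155)²/22.155 = 66.504025/22.155 = 3.0018
autumn: (29 − 28.035)²/28.035 = 0.931225/28.035 = 0.0332
Sum = 4.318

4.318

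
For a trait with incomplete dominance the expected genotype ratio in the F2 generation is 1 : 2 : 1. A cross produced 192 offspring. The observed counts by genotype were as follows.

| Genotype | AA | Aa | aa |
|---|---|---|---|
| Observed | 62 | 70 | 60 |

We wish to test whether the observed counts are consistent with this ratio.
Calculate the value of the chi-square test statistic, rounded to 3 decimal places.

14.125

Ratio total = 4. Expected counts: 192×1/4 = 48, 192×2/4 = 96, 192×1/4 = 48.
χ² = (62−48)²/48 + (70−96)²/96 + (60−48)²/48
   = 4.0833 + 7.0417 + 3.0000
Sum = 14.125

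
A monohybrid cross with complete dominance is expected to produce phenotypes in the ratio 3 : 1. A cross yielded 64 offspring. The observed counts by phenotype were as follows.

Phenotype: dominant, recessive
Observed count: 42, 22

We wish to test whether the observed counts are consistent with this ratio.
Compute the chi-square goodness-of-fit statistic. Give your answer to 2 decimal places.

3.00

Ratio total = 4. Expected counts: 64×3/4 = 48, 64×1/4 = 16.
cat            O        E   (O−E)²/E
dominant      42       48      0.750
recessive     22       16      2.250
Sum = 3.00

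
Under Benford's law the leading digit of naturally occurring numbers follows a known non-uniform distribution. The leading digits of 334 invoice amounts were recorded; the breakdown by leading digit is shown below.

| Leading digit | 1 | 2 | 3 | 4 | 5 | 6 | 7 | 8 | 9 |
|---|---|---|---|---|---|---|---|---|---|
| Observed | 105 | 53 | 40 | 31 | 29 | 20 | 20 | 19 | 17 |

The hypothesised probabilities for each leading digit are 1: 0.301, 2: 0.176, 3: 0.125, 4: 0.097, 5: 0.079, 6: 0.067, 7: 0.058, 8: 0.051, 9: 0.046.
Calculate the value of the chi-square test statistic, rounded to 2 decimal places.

Expected counts E_i = n·p_i: 334×0.301 = 100.534, 334×0.176 = 58.784, 334×0.125 = 41.75, 334×0.097 = 32.398, 334×0.079 = 26.386, 334×0.067 = 22.378, 334×0.058 = 19.372, 334×0.051 = 17.034, 334×0.046 = 15.364.
1: (105 − 100.534)²/100.534 = 19.945156/100.534 = 0.198
2: (53 − 58.784)²/58.784 = 33.454656/58.784 = 0.569
3: (40 − 41.75)²/41.75 = 3.0625/41.75 = 0.073
4: (31 − 32.398)²/32.398 = 1.954404/32.398 = 0.060
5: (29 − 26.386)²/26.386 = 6.832996/26.386 = 0.259
6: (20 − 22.378)²/22.378 = 5.654884/22.378 = 0.253
7: (20 − 19.372)²/19.372 = 0.394384/19.372 = 0.020
8: (19 − 17.034)²/17.034 = 3.865156/17.034 = 0.227
9: (17 − 15.364)²/15.364 = 2.676496/15.364 = 0.174
Sum = 1.83

1.83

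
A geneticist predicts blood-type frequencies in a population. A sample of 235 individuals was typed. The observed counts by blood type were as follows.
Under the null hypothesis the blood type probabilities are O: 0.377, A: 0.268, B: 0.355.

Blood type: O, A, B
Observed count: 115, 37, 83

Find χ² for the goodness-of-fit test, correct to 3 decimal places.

Expected counts E_i = n·p_i: 235×0.377 = 88.595, 235×0.268 = 62.98, 235×0.355 = 83.425.
O: (115 − 88.595)²/88.595 = 697.224025/88.595 = 7.8698
A: (37 − 62.98)²/62.98 = 674.9604/62.98 = 10.7171
B: (83 − 83.425)²/83.425 = 0.180625/83.425 = 0.0022
Sum = 18.589

18.589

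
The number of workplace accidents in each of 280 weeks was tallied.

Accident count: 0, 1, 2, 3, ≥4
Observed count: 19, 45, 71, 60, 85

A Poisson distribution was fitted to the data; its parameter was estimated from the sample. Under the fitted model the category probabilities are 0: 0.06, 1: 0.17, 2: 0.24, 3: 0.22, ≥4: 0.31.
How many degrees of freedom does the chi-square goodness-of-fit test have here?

There are k = 5 categories and 1 parameter estimated from the data, so df = 5 − 1 − 1 = 3.

3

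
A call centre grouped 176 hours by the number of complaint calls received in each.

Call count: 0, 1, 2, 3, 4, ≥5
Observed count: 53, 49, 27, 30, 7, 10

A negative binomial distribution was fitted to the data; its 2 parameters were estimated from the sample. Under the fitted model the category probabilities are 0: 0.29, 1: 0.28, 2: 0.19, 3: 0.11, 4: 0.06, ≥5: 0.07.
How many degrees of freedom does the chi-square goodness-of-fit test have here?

There are k = 6 categories and 2 parameters estimated from the data, so df = 6 − 1 − 2 = 3.

3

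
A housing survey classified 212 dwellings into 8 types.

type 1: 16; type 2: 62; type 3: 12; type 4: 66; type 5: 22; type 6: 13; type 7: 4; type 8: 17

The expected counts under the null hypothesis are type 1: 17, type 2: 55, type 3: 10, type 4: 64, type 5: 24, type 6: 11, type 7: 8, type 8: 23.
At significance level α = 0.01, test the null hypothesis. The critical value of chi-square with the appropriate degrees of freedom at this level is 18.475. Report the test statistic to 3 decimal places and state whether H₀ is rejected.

5.508; do not reject

cat         O        E   (O−E)²/E
type 1     16       17     0.0588
type 2     62       55     0.8909
type 3     12       10     0.4000
type 4     66       64     0.0625
type 5     22       24     0.1667
type 6     13       11     0.3636
type 7      4        8     2.0000
type 8     17       23     1.5652
Sum = 5.508
df = 7. Since 5.508 < 18.475, we do not reject H₀.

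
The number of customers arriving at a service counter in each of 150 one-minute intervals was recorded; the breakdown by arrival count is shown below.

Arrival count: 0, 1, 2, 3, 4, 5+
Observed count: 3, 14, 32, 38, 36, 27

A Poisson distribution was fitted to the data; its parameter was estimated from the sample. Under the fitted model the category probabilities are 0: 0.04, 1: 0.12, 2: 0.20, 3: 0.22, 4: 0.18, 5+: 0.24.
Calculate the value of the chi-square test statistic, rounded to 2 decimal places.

Expected counts E_i = n·p_i: 150×0.04 = 6, 150×0.12 = 18, 150×0.20 = 30, 150×0.22 = 33, 150×0.18 = 27, 150×0.24 = 36.
cat         O        E   (O−E)²/E
0           3        6      1.500
1          14       18      0.889
2          32       30      0.133
3          38       33      0.758
4          36       27      3.000
5+         27       36      2.250
Sum = 8.53

8.53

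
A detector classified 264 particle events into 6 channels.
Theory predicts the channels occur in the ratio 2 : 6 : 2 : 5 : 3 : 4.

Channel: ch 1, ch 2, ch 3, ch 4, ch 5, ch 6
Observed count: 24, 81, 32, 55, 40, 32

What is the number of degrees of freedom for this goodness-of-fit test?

5

There are k = 6 categories and no parameters were estimated from the data, so df = 6 − 1 = 5.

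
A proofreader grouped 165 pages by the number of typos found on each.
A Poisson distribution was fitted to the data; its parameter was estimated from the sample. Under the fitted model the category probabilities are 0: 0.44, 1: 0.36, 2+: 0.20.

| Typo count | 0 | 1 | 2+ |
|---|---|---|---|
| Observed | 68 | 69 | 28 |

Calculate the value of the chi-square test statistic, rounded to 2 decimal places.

Expected counts E_i = n·p_i: 165×0.44 = 72.6, 165×0.36 = 59.4, 165×0.20 = 33.
0: (68 − 72.6)²/72.6 = 21.16/72.6 = 0.291
1: (69 − 59.4)²/59.4 = 92.16/59.4 = 1.552
2+: (28 − 33)²/33 = 25/33 = 0.758
Sum = 2.60

2.60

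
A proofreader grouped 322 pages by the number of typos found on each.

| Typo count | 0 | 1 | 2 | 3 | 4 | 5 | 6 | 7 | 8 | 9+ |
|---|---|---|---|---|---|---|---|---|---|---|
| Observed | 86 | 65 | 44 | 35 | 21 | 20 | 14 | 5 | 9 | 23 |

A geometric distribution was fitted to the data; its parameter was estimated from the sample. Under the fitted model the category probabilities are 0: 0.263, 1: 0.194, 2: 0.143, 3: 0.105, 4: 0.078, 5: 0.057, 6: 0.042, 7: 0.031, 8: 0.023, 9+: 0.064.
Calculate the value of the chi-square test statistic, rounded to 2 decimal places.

4.20

Expected counts E_i = n·p_i: 322×0.263 = 84.686, 322×0.194 = 62.468, 322×0.143 = 46.046, 322×0.105 = 33.81, 322×0.078 = 25.116, 322×0.057 = 18.354, 322×0.042 = 13.524, 322×0.031 = 9.982, 322×0.023 = 7.406, 322×0.064 = 20.608.
0: (86 − 84.686)²/84.686 = 1.726596/84.686 = 0.020
1: (65 − 62.468)²/62.468 = 6.411024/62.468 = 0.103
2: (44 − 46.046)²/46.046 = 4.186116/46.046 = 0.091
3: (35 − 33.81)²/33.81 = 1.4161/33.81 = 0.042
4: (21 − 25.116)²/25.116 = 16.941456/25.116 = 0.675
5: (20 − 18.354)²/18.354 = 2.709316/18.354 = 0.148
6: (14 − 13.524)²/13.524 = 0.226576/13.524 = 0.017
7: (5 − 9.982)²/9.982 = 24.820324/9.982 = 2.487
8: (9 − 7.406)²/7.406 = 2.540836/7.406 = 0.343
9+: (23 − 20.608)²/20.608 = 5.721664/20.608 = 0.278
Sum = 4.20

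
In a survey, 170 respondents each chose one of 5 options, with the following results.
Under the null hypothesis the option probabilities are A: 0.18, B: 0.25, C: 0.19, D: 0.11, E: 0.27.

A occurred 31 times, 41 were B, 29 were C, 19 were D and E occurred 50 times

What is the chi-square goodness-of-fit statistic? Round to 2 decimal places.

Expected counts E_i = n·p_i: 170×0.18 = 30.6, 170×0.25 = 42.5, 170×0.19 = 32.3, 170×0.11 = 18.7, 170×0.27 = 45.9.
cat         O        E   (O−E)²/E
A          31     30.6      0.005
B          41     42.5      0.053
C          29     32.3      0.337
D          19     18.7      0.005
E          50     45.9      0.366
Sum = 0.77

0.77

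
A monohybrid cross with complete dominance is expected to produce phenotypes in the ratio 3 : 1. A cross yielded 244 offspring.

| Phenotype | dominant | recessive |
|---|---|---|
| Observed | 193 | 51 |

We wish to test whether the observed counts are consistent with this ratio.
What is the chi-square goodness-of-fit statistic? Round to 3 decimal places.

2.186

Ratio total = 4. Expected counts: 244×3/4 = 183, 244×1/4 = 61.
dominant: (193 − 183)²/183 = 100/183 = 0.5464
recessive: (51 − 61)²/61 = 100/61 = 1.6393
Sum = 2.186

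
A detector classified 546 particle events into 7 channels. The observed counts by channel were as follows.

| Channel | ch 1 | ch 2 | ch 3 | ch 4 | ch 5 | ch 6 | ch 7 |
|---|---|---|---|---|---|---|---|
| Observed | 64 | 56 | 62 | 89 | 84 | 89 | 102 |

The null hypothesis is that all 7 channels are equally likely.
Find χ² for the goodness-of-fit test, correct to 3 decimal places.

Expected count for each of the 7 categories: 546/7 = 78.
χ² = (64−78)²/78 + (56−78)²/78 + (62−78)²/78 + (89−78)²/78 + (84−78)²/78 + (89−78)²/78 + (102−78)²/78
   = 2.5128 + 6.2051 + 3.2821 + 1.5513 + 0.4615 + 1.5513 + 7.3846
Sum = 22.949

22.949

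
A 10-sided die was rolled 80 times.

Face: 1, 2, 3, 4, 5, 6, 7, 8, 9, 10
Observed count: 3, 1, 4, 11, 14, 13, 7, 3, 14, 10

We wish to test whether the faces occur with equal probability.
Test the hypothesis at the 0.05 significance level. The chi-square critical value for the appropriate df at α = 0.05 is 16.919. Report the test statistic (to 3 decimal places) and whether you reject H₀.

Expected count for each of the 10 categories: 80/10 = 8.
1: (3 − 8)²/8 = 25/8 = 3.1250
2: (1 − 8)²/8 = 49/8 = 6.1250
3: (4 − 8)²/8 = 16/8 = 2.0000
4: (11 − 8)²/8 = 9/8 = 1.1250
5: (14 − 8)²/8 = 36/8 = 4.5000
6: (13 − 8)²/8 = 25/8 = 3.1250
7: (7 − 8)²/8 = 1/8 = 0.1250
8: (3 − 8)²/8 = 25/8 = 3.1250
9: (14 − 8)²/8 = 36/8 = 4.5000
10: (10 − 8)²/8 = 4/8 = 0.5000
Sum = 28.250
df = 9. Since 28.250 > 16.919, we reject H₀.

28.250; reject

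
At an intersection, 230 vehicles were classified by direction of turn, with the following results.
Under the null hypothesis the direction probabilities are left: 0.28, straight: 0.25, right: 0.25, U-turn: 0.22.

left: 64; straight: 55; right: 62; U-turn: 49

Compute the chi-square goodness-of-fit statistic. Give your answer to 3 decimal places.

0.514

Expected counts E_i = n·p_i: 230×0.28 = 64.4, 230×0.25 = 57.5, 230×0.25 = 57.5, 230×0.22 = 50.6.
χ² = (64−64.4)²/64.4 + (55−57.5)²/57.5 + (62−57.5)²/57.5 + (49−50.6)²/50.6
   = 0.0025 + 0.1087 + 0.3522 + 0.0506
Sum = 0.514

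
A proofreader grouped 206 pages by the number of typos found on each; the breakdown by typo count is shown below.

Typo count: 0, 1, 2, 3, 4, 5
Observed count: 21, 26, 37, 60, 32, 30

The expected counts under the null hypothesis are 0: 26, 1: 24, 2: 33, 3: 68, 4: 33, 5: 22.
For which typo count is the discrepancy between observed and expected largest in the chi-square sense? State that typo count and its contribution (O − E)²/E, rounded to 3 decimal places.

5, 2.909

χ² = (21−26)²/26 + (26−24)²/24 + (37−33)²/33 + (60−68)²/68 + (32−33)²/33 + (30−22)²/22
   = 0.9615 + 0.1667 + 0.4848 + 0.9412 + 0.0303 + 2.9091
The largest term is for 5: 2.909.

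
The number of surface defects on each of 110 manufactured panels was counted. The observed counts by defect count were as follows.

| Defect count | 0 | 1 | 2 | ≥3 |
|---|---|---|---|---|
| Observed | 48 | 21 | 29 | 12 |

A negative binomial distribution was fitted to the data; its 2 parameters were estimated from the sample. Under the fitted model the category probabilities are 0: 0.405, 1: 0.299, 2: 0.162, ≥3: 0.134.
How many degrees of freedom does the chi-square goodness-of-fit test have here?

1

There are k = 4 categories and 2 parameters estimated from the data, so df = 4 − 1 − 2 = 1.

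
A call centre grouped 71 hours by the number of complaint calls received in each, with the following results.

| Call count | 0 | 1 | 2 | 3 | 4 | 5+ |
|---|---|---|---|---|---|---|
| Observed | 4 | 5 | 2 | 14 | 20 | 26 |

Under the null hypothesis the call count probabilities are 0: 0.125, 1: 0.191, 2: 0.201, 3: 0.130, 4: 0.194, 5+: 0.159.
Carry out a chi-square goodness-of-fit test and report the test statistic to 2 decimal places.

43.08

Expected counts E_i = n·p_i: 71×0.125 = 8.875, 71×0.191 = 13.561, 71×0.201 = 14.271, 71×0.130 = 9.23, 71×0.194 = 13.774, 71×0.159 = 11.289.
χ² = (4−8.875)²/8.875 + (5−13.561)²/13.561 + (2−14.271)²/14.271 + (14−9.23)²/9.23 + (20−13.774)²/13.774 + (26−11.289)²/11.289
   = 2.678 + 5.405 + 10.551 + 2.465 + 2.814 + 19.170
Sum = 43.08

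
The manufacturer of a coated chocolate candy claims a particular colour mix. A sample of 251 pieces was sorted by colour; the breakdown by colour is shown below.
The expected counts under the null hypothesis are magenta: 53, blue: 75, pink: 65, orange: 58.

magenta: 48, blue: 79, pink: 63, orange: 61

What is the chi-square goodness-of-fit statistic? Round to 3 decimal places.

magenta: (48 − 53)²/53 = 25/53 = 0.4717
blue: (79 − 75)²/75 = 16/75 = 0.2133
pink: (63 − 65)²/65 = 4/65 = 0.0615
orange: (61 − 58)²/58 = 9/58 = 0.1552
Sum = 0.902

0.902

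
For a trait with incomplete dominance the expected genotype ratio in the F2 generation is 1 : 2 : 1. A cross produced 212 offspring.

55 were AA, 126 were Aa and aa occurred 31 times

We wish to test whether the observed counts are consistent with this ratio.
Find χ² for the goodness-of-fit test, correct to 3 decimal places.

12.981

Ratio total = 4. Expected counts: 212×1/4 = 53, 212×2/4 = 106, 212×1/4 = 53.
cat         O        E   (O−E)²/E
AA         55       53     0.0755
Aa        126      106     3.7736
aa         31       53     9.1321
Sum = 12.981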